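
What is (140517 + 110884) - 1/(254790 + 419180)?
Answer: 169436731969/673970 ≈ 2.5140e+5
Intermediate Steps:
(140517 + 110884) - 1/(254790 + 419180) = 251401 - 1/673970 = 169436731969/673970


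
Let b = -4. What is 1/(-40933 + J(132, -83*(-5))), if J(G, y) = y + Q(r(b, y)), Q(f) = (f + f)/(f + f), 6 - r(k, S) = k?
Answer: -1/40517 ≈ -2.4681e-5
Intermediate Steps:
r(k, S) = 6 - k
Q(f) = 1 (Q(f) = (2*f)/((2*f)) = (2*f)*(1/(2*f)) = 1)
J(G, y) = 1 + y (J(G, y) = y + 1 = 1 + y)
1/(-40933 + J(132, -83*(-5))) = 1/(-40933 + (1 - 83*(-5))) = 1/(-40933 + (1 + 415)) = 1/(-40933 + 416) = 1/(-40517) = -1/40517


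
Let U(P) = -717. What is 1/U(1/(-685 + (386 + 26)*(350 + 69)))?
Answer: -1/717 ≈ -0.0013947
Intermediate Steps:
1/U(1/(-685 + (386 + 26)*(350 + 69))) = 1/(-717) = -1/717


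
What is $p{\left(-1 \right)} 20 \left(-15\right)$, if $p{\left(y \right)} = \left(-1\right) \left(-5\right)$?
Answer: $-1500$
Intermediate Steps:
$p{\left(y \right)} = 5$
$p{\left(-1 \right)} 20 \left(-15\right) = 5 \cdot 20 \left(-15\right) = 100 \left(-15\right) = -1500$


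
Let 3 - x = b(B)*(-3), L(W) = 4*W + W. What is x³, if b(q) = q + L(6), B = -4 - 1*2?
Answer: 421875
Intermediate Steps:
L(W) = 5*W
B = -6 (B = -4 - 2 = -6)
b(q) = 30 + q (b(q) = q + 5*6 = q + 30 = 30 + q)
x = 75 (x = 3 - (30 - 6)*(-3) = 3 - 24*(-3) = 3 - 1*(-72) = 3 + 72 = 75)
x³ = 75³ = 421875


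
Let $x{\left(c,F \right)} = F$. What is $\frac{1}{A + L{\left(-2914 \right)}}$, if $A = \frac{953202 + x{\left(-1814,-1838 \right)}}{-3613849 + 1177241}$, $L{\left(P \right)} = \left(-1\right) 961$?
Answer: $- \frac{609152}{585632913} \approx -0.0010402$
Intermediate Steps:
$L{\left(P \right)} = -961$
$A = - \frac{237841}{609152}$ ($A = \frac{953202 - 1838}{-3613849 + 1177241} = \frac{951364}{-2436608} = 951364 \left(- \frac{1}{2436608}\right) = - \frac{237841}{609152} \approx -0.39045$)
$\frac{1}{A + L{\left(-2914 \right)}} = \frac{1}{- \frac{237841}{609152} - 961} = \frac{1}{- \frac{585632913}{609152}} = - \frac{609152}{585632913}$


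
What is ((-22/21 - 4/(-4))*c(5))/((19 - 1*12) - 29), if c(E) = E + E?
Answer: 5/231 ≈ 0.021645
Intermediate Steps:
c(E) = 2*E
((-22/21 - 4/(-4))*c(5))/((19 - 1*12) - 29) = ((-22/21 - 4/(-4))*(2*5))/((19 - 1*12) - 29) = ((-22*1/21 - 4*(-1/4))*10)/((19 - 12) - 29) = ((-22/21 + 1)*10)/(7 - 29) = -1/21*10/(-22) = -10/21*(-1/22) = 5/231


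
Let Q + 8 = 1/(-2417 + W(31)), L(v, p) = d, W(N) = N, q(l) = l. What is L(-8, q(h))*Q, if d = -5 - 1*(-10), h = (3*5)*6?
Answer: -95445/2386 ≈ -40.002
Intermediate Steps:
h = 90 (h = 15*6 = 90)
d = 5 (d = -5 + 10 = 5)
L(v, p) = 5
Q = -19089/2386 (Q = -8 + 1/(-2417 + 31) = -8 + 1/(-2386) = -8 - 1/2386 = -19089/2386 ≈ -8.0004)
L(-8, q(h))*Q = 5*(-19089/2386) = -95445/2386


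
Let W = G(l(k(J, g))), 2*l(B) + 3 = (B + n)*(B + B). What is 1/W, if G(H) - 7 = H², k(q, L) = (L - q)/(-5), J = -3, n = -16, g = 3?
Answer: 2500/933349 ≈ 0.0026785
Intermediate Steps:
k(q, L) = -L/5 + q/5 (k(q, L) = (L - q)*(-⅕) = -L/5 + q/5)
l(B) = -3/2 + B*(-16 + B) (l(B) = -3/2 + ((B - 16)*(B + B))/2 = -3/2 + ((-16 + B)*(2*B))/2 = -3/2 + (2*B*(-16 + B))/2 = -3/2 + B*(-16 + B))
G(H) = 7 + H²
W = 933349/2500 (W = 7 + (-3/2 + (-⅕*3 + (⅕)*(-3))² - 16*(-⅕*3 + (⅕)*(-3)))² = 7 + (-3/2 + (-⅗ - ⅗)² - 16*(-⅗ - ⅗))² = 7 + (-3/2 + (-6/5)² - 16*(-6/5))² = 7 + (-3/2 + 36/25 + 96/5)² = 7 + (957/50)² = 7 + 915849/2500 = 933349/2500 ≈ 373.34)
1/W = 1/(933349/2500) = 2500/933349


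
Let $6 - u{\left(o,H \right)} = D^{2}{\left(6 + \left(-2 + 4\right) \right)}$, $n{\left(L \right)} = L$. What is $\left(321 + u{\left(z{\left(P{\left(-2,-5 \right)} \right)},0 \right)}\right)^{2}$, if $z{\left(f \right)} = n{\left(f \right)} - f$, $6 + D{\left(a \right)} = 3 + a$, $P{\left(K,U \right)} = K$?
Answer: $91204$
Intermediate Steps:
$D{\left(a \right)} = -3 + a$ ($D{\left(a \right)} = -6 + \left(3 + a\right) = -3 + a$)
$z{\left(f \right)} = 0$ ($z{\left(f \right)} = f - f = 0$)
$u{\left(o,H \right)} = -19$ ($u{\left(o,H \right)} = 6 - \left(-3 + \left(6 + \left(-2 + 4\right)\right)\right)^{2} = 6 - \left(-3 + \left(6 + 2\right)\right)^{2} = 6 - \left(-3 + 8\right)^{2} = 6 - 5^{2} = 6 - 25 = -19$)
$\left(321 + u{\left(z{\left(P{\left(-2,-5 \right)} \right)},0 \right)}\right)^{2} = \left(321 - 19\right)^{2} = 302^{2} = 91204$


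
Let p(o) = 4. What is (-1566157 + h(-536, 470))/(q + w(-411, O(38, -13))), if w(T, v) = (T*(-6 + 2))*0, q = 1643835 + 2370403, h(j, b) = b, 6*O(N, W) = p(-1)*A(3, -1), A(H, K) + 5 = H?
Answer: -1565687/4014238 ≈ -0.39003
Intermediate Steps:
A(H, K) = -5 + H
O(N, W) = -4/3 (O(N, W) = (4*(-5 + 3))/6 = (4*(-2))/6 = (⅙)*(-8) = -4/3)
q = 4014238
w(T, v) = 0 (w(T, v) = (T*(-4))*0 = -4*T*0 = 0)
(-1566157 + h(-536, 470))/(q + w(-411, O(38, -13))) = (-1566157 + 470)/(4014238 + 0) = -1565687/4014238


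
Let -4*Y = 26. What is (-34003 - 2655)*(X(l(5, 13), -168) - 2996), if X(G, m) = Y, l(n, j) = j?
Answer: 110065645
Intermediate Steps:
Y = -13/2 (Y = -¼*26 = -13/2 ≈ -6.5000)
X(G, m) = -13/2
(-34003 - 2655)*(X(l(5, 13), -168) - 2996) = (-34003 - 2655)*(-13/2 - 2996) = -36658*(-6005/2) = 110065645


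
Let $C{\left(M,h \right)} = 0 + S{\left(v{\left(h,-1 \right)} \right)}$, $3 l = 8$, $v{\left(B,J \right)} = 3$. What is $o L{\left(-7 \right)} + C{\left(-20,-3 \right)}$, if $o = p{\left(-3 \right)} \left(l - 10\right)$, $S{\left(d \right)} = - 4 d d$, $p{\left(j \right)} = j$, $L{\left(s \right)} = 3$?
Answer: $30$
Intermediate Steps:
$S{\left(d \right)} = - 4 d^{2}$
$l = \frac{8}{3}$ ($l = \frac{1}{3} \cdot 8 = \frac{8}{3} \approx 2.6667$)
$C{\left(M,h \right)} = -36$ ($C{\left(M,h \right)} = 0 - 4 \cdot 3^{2} = 0 - 36 = -36$)
$o = 22$ ($o = - 3 \left(\frac{8}{3} - 10\right) = \left(-3\right) \left(- \frac{22}{3}\right) = 22$)
$o L{\left(-7 \right)} + C{\left(-20,-3 \right)} = 22 \cdot 3 - 36 = 66 - 36 = 30$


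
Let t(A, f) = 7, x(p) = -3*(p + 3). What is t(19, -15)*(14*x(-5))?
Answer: 588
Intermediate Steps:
x(p) = -9 - 3*p (x(p) = -3*(3 + p) = -9 - 3*p)
t(19, -15)*(14*x(-5)) = 7*(14*(-9 - 3*(-5))) = 7*(14*(-9 + 15)) = 7*(14*6) = 7*84 = 588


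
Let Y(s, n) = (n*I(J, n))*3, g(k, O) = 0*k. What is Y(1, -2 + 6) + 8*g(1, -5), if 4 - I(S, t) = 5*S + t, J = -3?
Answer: 180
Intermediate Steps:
g(k, O) = 0
I(S, t) = 4 - t - 5*S (I(S, t) = 4 - (5*S + t) = 4 - (t + 5*S) = 4 + (-t - 5*S) = 4 - t - 5*S)
Y(s, n) = 3*n*(19 - n) (Y(s, n) = (n*(4 - n - 5*(-3)))*3 = (n*(4 - n + 15))*3 = (n*(19 - n))*3 = 3*n*(19 - n))
Y(1, -2 + 6) + 8*g(1, -5) = 3*(-2 + 6)*(19 - (-2 + 6)) + 8*0 = 3*4*(19 - 1*4) + 0 = 3*4*(19 - 4) + 0 = 3*4*15 + 0 = 180 + 0 = 180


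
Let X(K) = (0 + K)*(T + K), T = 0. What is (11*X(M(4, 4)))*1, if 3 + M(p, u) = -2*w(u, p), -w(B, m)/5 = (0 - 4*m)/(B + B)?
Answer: 5819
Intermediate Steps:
w(B, m) = 10*m/B (w(B, m) = -5*(0 - 4*m)/(B + B) = -5*(-4*m)/(2*B) = -5*(-4*m)*1/(2*B) = -(-10)*m/B = 10*m/B)
M(p, u) = -3 - 20*p/u
X(K) = K² (X(K) = (0 + K)*(0 + K) = K*K = K²)
(11*X(M(4, 4)))*1 = (11*(-3 - 20*4/4)²)*1 = (11*(-3 - 20*4*¼)²)*1 = (11*(-3 - 20)²)*1 = (11*(-23)²)*1 = (11*529)*1 = 5819*1 = 5819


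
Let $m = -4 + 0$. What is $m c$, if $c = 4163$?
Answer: $-16652$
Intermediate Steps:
$m = -4$
$m c = \left(-4\right) 4163 = -16652$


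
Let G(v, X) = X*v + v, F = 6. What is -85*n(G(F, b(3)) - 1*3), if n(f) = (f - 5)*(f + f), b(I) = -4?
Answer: -92820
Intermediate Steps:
G(v, X) = v + X*v
n(f) = 2*f*(-5 + f) (n(f) = (-5 + f)*(2*f) = 2*f*(-5 + f))
-85*n(G(F, b(3)) - 1*3) = -170*(6*(1 - 4) - 1*3)*(-5 + (6*(1 - 4) - 1*3)) = -170*(6*(-3) - 3)*(-5 + (6*(-3) - 3)) = -170*(-18 - 3)*(-5 + (-18 - 3)) = -170*(-21)*(-5 - 21) = -170*(-21)*(-26) = -85*1092 = -92820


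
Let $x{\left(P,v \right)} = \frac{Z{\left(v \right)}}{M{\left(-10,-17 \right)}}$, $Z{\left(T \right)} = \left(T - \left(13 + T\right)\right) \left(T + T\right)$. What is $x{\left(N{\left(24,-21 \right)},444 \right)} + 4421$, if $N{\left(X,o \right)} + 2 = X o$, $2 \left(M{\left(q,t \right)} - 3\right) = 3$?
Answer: $\frac{5567}{3} \approx 1855.7$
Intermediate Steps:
$M{\left(q,t \right)} = \frac{9}{2}$ ($M{\left(q,t \right)} = 3 + \frac{1}{2} \cdot 3 = 3 + \frac{3}{2} = \frac{9}{2}$)
$Z{\left(T \right)} = - 26 T$ ($Z{\left(T \right)} = - 13 \cdot 2 T = - 26 T$)
$N{\left(X,o \right)} = -2 + X o$
$x{\left(P,v \right)} = - \frac{52 v}{9}$ ($x{\left(P,v \right)} = \frac{\left(-26\right) v}{\frac{9}{2}} = - 26 v \frac{2}{9} = - \frac{52 v}{9}$)
$x{\left(N{\left(24,-21 \right)},444 \right)} + 4421 = \left(- \frac{52}{9}\right) 444 + 4421 = - \frac{7696}{3} + 4421 = \frac{5567}{3}$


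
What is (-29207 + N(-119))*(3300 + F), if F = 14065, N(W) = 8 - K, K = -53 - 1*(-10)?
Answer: -506293940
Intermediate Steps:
K = -43 (K = -53 + 10 = -43)
N(W) = 51 (N(W) = 8 - 1*(-43) = 8 + 43 = 51)
(-29207 + N(-119))*(3300 + F) = (-29207 + 51)*(3300 + 14065) = -29156*17365 = -506293940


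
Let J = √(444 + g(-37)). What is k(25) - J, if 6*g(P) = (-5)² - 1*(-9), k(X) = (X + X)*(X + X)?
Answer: 2500 - √4047/3 ≈ 2478.8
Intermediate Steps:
k(X) = 4*X² (k(X) = (2*X)*(2*X) = 4*X²)
g(P) = 17/3 (g(P) = ((-5)² - 1*(-9))/6 = (25 + 9)/6 = (⅙)*34 = 17/3)
J = √4047/3 (J = √(444 + 17/3) = √(1349/3) = √4047/3 ≈ 21.205)
k(25) - J = 4*25² - √4047/3 = 4*625 - √4047/3 = 2500 - √4047/3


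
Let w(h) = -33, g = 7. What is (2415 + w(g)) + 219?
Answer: 2601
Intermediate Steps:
(2415 + w(g)) + 219 = (2415 - 33) + 219 = 2382 + 219 = 2601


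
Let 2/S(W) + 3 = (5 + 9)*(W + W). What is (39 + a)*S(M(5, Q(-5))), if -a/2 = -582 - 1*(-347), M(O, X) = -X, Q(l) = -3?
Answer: 1018/81 ≈ 12.568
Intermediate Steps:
S(W) = 2/(-3 + 28*W) (S(W) = 2/(-3 + (5 + 9)*(W + W)) = 2/(-3 + 14*(2*W)) = 2/(-3 + 28*W))
a = 470 (a = -2*(-582 - 1*(-347)) = -2*(-582 + 347) = -2*(-235) = 470)
(39 + a)*S(M(5, Q(-5))) = (39 + 470)*(2/(-3 + 28*(-1*(-3)))) = 509*(2/(-3 + 28*3)) = 509*(2/(-3 + 84)) = 509*(2/81) = 1018/81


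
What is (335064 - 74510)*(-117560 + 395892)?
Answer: 72520515928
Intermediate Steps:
(335064 - 74510)*(-117560 + 395892) = 260554*278332 = 72520515928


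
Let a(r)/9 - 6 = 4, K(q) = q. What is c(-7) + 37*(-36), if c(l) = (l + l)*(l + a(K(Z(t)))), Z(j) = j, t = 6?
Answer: -2494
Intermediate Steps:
a(r) = 90 (a(r) = 54 + 9*4 = 54 + 36 = 90)
c(l) = 2*l*(90 + l) (c(l) = (l + l)*(l + 90) = (2*l)*(90 + l) = 2*l*(90 + l))
c(-7) + 37*(-36) = 2*(-7)*(90 - 7) + 37*(-36) = 2*(-7)*83 - 1332 = -1162 - 1332 = -2494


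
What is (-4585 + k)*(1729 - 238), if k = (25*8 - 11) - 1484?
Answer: -8767080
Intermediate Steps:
k = -1295 (k = (200 - 11) - 1484 = 189 - 1484 = -1295)
(-4585 + k)*(1729 - 238) = (-4585 - 1295)*(1729 - 238) = -5880*1491 = -8767080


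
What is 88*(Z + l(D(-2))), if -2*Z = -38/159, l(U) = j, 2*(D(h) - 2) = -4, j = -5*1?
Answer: -68288/159 ≈ -429.48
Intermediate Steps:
j = -5
D(h) = 0 (D(h) = 2 + (½)*(-4) = 2 - 2 = 0)
l(U) = -5
Z = 19/159 (Z = -(-19)/159 = -½*(-38/159) = 19/159 ≈ 0.11950)
88*(Z + l(D(-2))) = 88*(19/159 - 5) = 88*(-776/159) = -68288/159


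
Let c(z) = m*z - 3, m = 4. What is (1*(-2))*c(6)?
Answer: -42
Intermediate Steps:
c(z) = -3 + 4*z (c(z) = 4*z - 3 = -3 + 4*z)
(1*(-2))*c(6) = (1*(-2))*(-3 + 4*6) = -2*(-3 + 24) = -2*21 = -42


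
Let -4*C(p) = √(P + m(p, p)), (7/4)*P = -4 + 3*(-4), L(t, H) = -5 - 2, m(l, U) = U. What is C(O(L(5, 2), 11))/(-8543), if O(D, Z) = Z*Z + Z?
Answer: √1505/119602 ≈ 0.00032436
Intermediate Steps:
L(t, H) = -7
P = -64/7 (P = 4*(-4 + 3*(-4))/7 = 4*(-4 - 12)/7 = (4/7)*(-16) = -64/7 ≈ -9.1429)
O(D, Z) = Z + Z² (O(D, Z) = Z² + Z = Z + Z²)
C(p) = -√(-64/7 + p)/4
C(O(L(5, 2), 11))/(-8543) = -√(-448 + 49*(11*(1 + 11)))/28/(-8543) = -√(-448 + 49*(11*12))/28*(-1/8543) = -√(-448 + 49*132)/28*(-1/8543) = -√(-448 + 6468)/28*(-1/8543) = -√1505/14*(-1/8543) = √1505/119602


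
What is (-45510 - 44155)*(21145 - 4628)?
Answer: -1480996805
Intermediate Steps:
(-45510 - 44155)*(21145 - 4628) = -89665*16517 = -1480996805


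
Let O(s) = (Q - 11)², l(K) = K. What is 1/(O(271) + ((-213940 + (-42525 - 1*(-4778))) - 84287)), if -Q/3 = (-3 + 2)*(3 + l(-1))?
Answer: -1/335949 ≈ -2.9766e-6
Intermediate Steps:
Q = 6 (Q = -3*(-3 + 2)*(3 - 1) = -(-3)*2 = -3*(-2) = 6)
O(s) = 25 (O(s) = (6 - 11)² = (-5)² = 25)
1/(O(271) + ((-213940 + (-42525 - 1*(-4778))) - 84287)) = 1/(25 + ((-213940 + (-42525 - 1*(-4778))) - 84287)) = 1/(25 + ((-213940 + (-42525 + 4778)) - 84287)) = 1/(25 + ((-213940 - 37747) - 84287)) = 1/(25 + (-251687 - 84287)) = 1/(25 - 335974) = 1/(-335949) = -1/335949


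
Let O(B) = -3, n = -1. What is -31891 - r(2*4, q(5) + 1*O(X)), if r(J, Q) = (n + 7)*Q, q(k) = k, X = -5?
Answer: -31903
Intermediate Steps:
r(J, Q) = 6*Q (r(J, Q) = (-1 + 7)*Q = 6*Q)
-31891 - r(2*4, q(5) + 1*O(X)) = -31891 - 6*(5 + 1*(-3)) = -31891 - 6*(5 - 3) = -31891 - 6*2 = -31891 - 1*12 = -31891 - 12 = -31903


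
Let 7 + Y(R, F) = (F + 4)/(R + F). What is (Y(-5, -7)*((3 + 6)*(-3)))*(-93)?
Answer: -67797/4 ≈ -16949.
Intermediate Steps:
Y(R, F) = -7 + (4 + F)/(F + R) (Y(R, F) = -7 + (F + 4)/(R + F) = -7 + (4 + F)/(F + R))
(Y(-5, -7)*((3 + 6)*(-3)))*(-93) = (((4 - 7*(-5) - 6*(-7))/(-7 - 5))*((3 + 6)*(-3)))*(-93) = (((4 + 35 + 42)/(-12))*(9*(-3)))*(-93) = (-1/12*81*(-27))*(-93) = -27/4*(-27)*(-93) = (729/4)*(-93) = -67797/4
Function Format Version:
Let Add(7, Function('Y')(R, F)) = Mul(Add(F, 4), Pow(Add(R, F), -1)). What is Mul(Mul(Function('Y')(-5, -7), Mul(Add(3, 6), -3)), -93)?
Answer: Rational(-67797, 4) ≈ -16949.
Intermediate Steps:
Function('Y')(R, F) = Add(-7, Mul(Pow(Add(F, R), -1), Add(4, F))) (Function('Y')(R, F) = Add(-7, Mul(Add(F, 4), Pow(Add(R, F), -1))) = Add(-7, Mul(Add(4, F), Pow(Add(F, R), -1))) = Add(-7, Mul(Pow(Add(F, R), -1), Add(4, F))))
Mul(Mul(Function('Y')(-5, -7), Mul(Add(3, 6), -3)), -93) = Mul(Mul(Mul(Pow(Add(-7, -5), -1), Add(4, Mul(-7, -5), Mul(-6, -7))), Mul(Add(3, 6), -3)), -93) = Mul(Mul(Mul(Pow(-12, -1), Add(4, 35, 42)), Mul(9, -3)), -93) = Mul(Mul(Mul(Rational(-1, 12), 81), -27), -93) = Mul(Mul(Rational(-27, 4), -27), -93) = Mul(Rational(729, 4), -93) = Rational(-67797, 4)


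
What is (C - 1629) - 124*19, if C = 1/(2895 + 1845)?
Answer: -18888899/4740 ≈ -3985.0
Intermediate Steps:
C = 1/4740 ≈ 0.00021097
(C - 1629) - 124*19 = (1/4740 - 1629) - 124*19 = -7721459/4740 - 2356 = -18888899/4740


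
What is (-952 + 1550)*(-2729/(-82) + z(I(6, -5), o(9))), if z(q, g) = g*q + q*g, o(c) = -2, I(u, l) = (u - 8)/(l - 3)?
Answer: 791453/41 ≈ 19304.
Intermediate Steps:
I(u, l) = (-8 + u)/(-3 + l)
z(q, g) = 2*g*q (z(q, g) = g*q + g*q = 2*g*q)
(-952 + 1550)*(-2729/(-82) + z(I(6, -5), o(9))) = (-952 + 1550)*(-2729/(-82) + 2*(-2)*((-8 + 6)/(-3 - 5))) = 598*(-2729*(-1/82) + 2*(-2)*(-2/(-8))) = 598*(2729/82 + 2*(-2)*(-1/8*(-2))) = 598*(2729/82 + 2*(-2)*(1/4)) = 598*(2729/82 - 1) = 598*(2647/82) = 791453/41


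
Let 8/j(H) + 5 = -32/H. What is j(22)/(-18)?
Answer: 44/639 ≈ 0.068858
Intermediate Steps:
j(H) = 8/(-5 - 32/H)
j(22)/(-18) = (-8*22/(32 + 5*22))/(-18) = -(-4)*22/(9*(32 + 110)) = -(-4)*22/(9*142) = -1/18*(-88/71) = 44/639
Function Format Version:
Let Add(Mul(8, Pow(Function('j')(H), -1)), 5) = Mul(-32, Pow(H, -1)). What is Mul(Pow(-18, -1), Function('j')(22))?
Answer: Rational(44, 639) ≈ 0.068858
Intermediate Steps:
Function('j')(H) = Mul(8, Pow(Add(-5, Mul(-32, Pow(H, -1))), -1))
Mul(Pow(-18, -1), Function('j')(22)) = Mul(Pow(-18, -1), Mul(-8, 22, Pow(Add(32, Mul(5, 22)), -1))) = Mul(Rational(-1, 18), Mul(-8, 22, Pow(Add(32, 110), -1))) = Mul(Rational(-1, 18), Mul(-8, 22, Pow(142, -1))) = Mul(Rational(-1, 18), Mul(-8, 22, Rational(1, 142))) = Mul(Rational(-1, 18), Rational(-88, 71)) = Rational(44, 639)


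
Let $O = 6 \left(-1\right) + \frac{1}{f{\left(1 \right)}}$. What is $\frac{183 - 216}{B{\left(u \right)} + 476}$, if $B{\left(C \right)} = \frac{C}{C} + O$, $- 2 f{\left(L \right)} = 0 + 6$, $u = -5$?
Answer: $- \frac{99}{1412} \approx -0.070113$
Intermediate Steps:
$f{\left(L \right)} = -3$ ($f{\left(L \right)} = - \frac{0 + 6}{2} = \left(- \frac{1}{2}\right) 6 = -3$)
$O = - \frac{19}{3}$ ($O = 6 \left(-1\right) + \frac{1}{-3} = -6 - \frac{1}{3} = - \frac{19}{3} \approx -6.3333$)
$B{\left(C \right)} = - \frac{16}{3}$ ($B{\left(C \right)} = \frac{C}{C} - \frac{19}{3} = 1 - \frac{19}{3} = - \frac{16}{3}$)
$\frac{183 - 216}{B{\left(u \right)} + 476} = \frac{183 - 216}{- \frac{16}{3} + 476} = - \frac{33}{\frac{1412}{3}} = \left(-33\right) \frac{3}{1412} = - \frac{99}{1412}$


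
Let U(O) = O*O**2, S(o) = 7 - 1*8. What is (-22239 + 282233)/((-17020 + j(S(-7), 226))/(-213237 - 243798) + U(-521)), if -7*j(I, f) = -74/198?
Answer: -41173332974235/22395763289112116 ≈ -0.0018384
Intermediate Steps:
S(o) = -1 (S(o) = 7 - 8 = -1)
j(I, f) = 37/693 (j(I, f) = -(-74)/(7*198) = -1/7*(-37/99) = 37/693)
U(O) = O**3
(-22239 + 282233)/((-17020 + j(S(-7), 226))/(-213237 - 243798) + U(-521)) = (-22239 + 282233)/((-17020 + 37/693)/(-213237 - 243798) + (-521)**3) = 259994/(-11794823/693/(-457035) - 141420761) = 259994/(-11794823/693*(-1/457035) - 141420761) = 259994/(11794823/316725255 - 141420761) = 259994/(-44791526578224232/316725255) = 259994*(-316725255/44791526578224232) = -41173332974235/22395763289112116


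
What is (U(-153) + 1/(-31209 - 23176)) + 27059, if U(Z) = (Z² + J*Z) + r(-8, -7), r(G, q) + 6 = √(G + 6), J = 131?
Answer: 1654337314/54385 + I*√2 ≈ 30419.0 + 1.4142*I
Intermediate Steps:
r(G, q) = -6 + √(6 + G) (r(G, q) = -6 + √(G + 6) = -6 + √(6 + G))
U(Z) = -6 + Z² + 131*Z + I*√2 (U(Z) = (Z² + 131*Z) + (-6 + √(6 - 8)) = (Z² + 131*Z) + (-6 + √(-2)) = (Z² + 131*Z) + (-6 + I*√2) = -6 + Z² + 131*Z + I*√2)
(U(-153) + 1/(-31209 - 23176)) + 27059 = ((-6 + (-153)² + 131*(-153) + I*√2) + 1/(-31209 - 23176)) + 27059 = ((-6 + 23409 - 20043 + I*√2) + 1/(-54385)) + 27059 = ((3360 + I*√2) - 1/54385) + 27059 = (182733599/54385 + I*√2) + 27059 = 1654337314/54385 + I*√2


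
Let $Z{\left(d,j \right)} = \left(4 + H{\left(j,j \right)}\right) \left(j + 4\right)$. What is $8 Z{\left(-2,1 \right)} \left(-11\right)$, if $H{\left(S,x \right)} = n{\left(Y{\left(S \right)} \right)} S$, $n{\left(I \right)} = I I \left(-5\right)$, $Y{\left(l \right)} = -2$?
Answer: $7040$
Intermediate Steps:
$n{\left(I \right)} = - 5 I^{2}$ ($n{\left(I \right)} = I^{2} \left(-5\right) = - 5 I^{2}$)
$H{\left(S,x \right)} = - 20 S$ ($H{\left(S,x \right)} = - 5 \left(-2\right)^{2} S = \left(-5\right) 4 S = - 20 S$)
$Z{\left(d,j \right)} = \left(4 + j\right) \left(4 - 20 j\right)$ ($Z{\left(d,j \right)} = \left(4 - 20 j\right) \left(j + 4\right) = \left(4 - 20 j\right) \left(4 + j\right) = \left(4 + j\right) \left(4 - 20 j\right)$)
$8 Z{\left(-2,1 \right)} \left(-11\right) = 8 \left(16 - 76 - 20 \cdot 1^{2}\right) \left(-11\right) = 8 \left(16 - 76 - 20\right) \left(-11\right) = 8 \left(-80\right) \left(-11\right) = \left(-640\right) \left(-11\right) = 7040$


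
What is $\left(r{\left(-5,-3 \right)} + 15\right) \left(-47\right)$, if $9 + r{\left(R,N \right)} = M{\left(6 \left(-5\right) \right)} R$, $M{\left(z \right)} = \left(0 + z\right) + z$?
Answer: $-14382$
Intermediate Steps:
$M{\left(z \right)} = 2 z$ ($M{\left(z \right)} = z + z = 2 z$)
$r{\left(R,N \right)} = -9 - 60 R$ ($r{\left(R,N \right)} = -9 + 2 \cdot 6 \left(-5\right) R = -9 + 2 \left(-30\right) R = -9 - 60 R$)
$\left(r{\left(-5,-3 \right)} + 15\right) \left(-47\right) = \left(\left(-9 - -300\right) + 15\right) \left(-47\right) = \left(\left(-9 + 300\right) + 15\right) \left(-47\right) = \left(291 + 15\right) \left(-47\right) = 306 \left(-47\right) = -14382$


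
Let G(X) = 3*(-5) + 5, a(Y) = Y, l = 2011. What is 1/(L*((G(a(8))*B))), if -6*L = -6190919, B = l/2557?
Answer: -7671/62249690545 ≈ -1.2323e-7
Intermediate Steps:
G(X) = -10 (G(X) = -15 + 5 = -10)
B = 2011/2557 ≈ 0.78647
L = 6190919/6 (L = -1/6*(-6190919) = 6190919/6 ≈ 1.0318e+6)
1/(L*((G(a(8))*B))) = 1/((6190919/6)*((-10*2011/2557))) = 6/(6190919*(-20110/2557)) = (6/6190919)*(-2557/20110) = -7671/62249690545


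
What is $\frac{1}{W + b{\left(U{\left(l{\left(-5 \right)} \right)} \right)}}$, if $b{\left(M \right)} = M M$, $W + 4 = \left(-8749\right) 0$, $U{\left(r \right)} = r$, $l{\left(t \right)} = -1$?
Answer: $- \frac{1}{3} \approx -0.33333$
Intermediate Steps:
$W = -4$ ($W = -4 - 0 = -4 + 0 = -4$)
$b{\left(M \right)} = M^{2}$
$\frac{1}{W + b{\left(U{\left(l{\left(-5 \right)} \right)} \right)}} = \frac{1}{-4 + \left(-1\right)^{2}} = \frac{1}{-4 + 1} = \frac{1}{-3} = - \frac{1}{3}$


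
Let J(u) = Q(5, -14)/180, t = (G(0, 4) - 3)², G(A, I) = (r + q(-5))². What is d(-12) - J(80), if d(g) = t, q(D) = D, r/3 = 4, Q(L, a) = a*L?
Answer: 38095/18 ≈ 2116.4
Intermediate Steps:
Q(L, a) = L*a
r = 12 (r = 3*4 = 12)
G(A, I) = 49 (G(A, I) = (12 - 5)² = 7² = 49)
t = 2116 (t = (49 - 3)² = 46² = 2116)
d(g) = 2116
J(u) = -7/18 (J(u) = (5*(-14))/180 = -70*1/180 = -7/18)
d(-12) - J(80) = 2116 - 1*(-7/18) = 2116 + 7/18 = 38095/18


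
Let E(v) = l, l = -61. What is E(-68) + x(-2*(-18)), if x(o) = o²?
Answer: 1235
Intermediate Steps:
E(v) = -61
E(-68) + x(-2*(-18)) = -61 + (-2*(-18))² = -61 + 36² = -61 + 1296 = 1235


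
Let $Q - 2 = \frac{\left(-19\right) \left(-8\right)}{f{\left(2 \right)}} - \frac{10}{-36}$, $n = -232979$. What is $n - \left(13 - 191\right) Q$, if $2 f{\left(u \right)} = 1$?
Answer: $- \frac{1606154}{9} \approx -1.7846 \cdot 10^{5}$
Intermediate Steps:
$f{\left(u \right)} = \frac{1}{2}$ ($f{\left(u \right)} = \frac{1}{2} \cdot 1 = \frac{1}{2}$)
$Q = \frac{5513}{18}$ ($Q = 2 - \left(- \frac{5}{18} - \left(-19\right) \left(-8\right) \frac{1}{\frac{1}{2}}\right) = 2 + \left(152 \cdot 2 - - \frac{5}{18}\right) = 2 + \left(304 + \frac{5}{18}\right) = 2 + \frac{5477}{18} = \frac{5513}{18} \approx 306.28$)
$n - \left(13 - 191\right) Q = -232979 - \left(13 - 191\right) \frac{5513}{18} = -232979 - \left(-178\right) \frac{5513}{18} = -232979 - - \frac{490657}{9} = -232979 + \frac{490657}{9} = - \frac{1606154}{9}$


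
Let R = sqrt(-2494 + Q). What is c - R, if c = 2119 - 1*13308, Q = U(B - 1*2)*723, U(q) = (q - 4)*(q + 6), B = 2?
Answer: -11189 - I*sqrt(19846) ≈ -11189.0 - 140.88*I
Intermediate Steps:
U(q) = (-4 + q)*(6 + q)
Q = -17352 (Q = (-24 + (2 - 1*2)**2 + 2*(2 - 1*2))*723 = (-24 + (2 - 2)**2 + 2*(2 - 2))*723 = (-24 + 0**2 + 2*0)*723 = (-24 + 0 + 0)*723 = -24*723 = -17352)
R = I*sqrt(19846) (R = sqrt(-2494 - 17352) = sqrt(-19846) = I*sqrt(19846) ≈ 140.88*I)
c = -11189 (c = 2119 - 13308 = -11189)
c - R = -11189 - I*sqrt(19846)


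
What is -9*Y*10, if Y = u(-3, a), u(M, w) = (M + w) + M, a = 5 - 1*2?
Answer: 270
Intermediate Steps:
a = 3 (a = 5 - 2 = 3)
u(M, w) = w + 2*M
Y = -3 (Y = 3 + 2*(-3) = 3 - 6 = -3)
-9*Y*10 = -9*(-3)*10 = 27*10 = 270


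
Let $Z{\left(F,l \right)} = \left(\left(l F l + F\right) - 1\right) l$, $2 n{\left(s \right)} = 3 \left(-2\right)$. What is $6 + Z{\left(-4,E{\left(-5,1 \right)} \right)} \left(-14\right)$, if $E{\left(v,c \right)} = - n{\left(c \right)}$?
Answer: $1728$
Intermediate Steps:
$n{\left(s \right)} = -3$ ($n{\left(s \right)} = \frac{3 \left(-2\right)}{2} = \frac{1}{2} \left(-6\right) = -3$)
$E{\left(v,c \right)} = 3$ ($E{\left(v,c \right)} = \left(-1\right) \left(-3\right) = 3$)
$Z{\left(F,l \right)} = l \left(-1 + F + F l^{2}\right)$ ($Z{\left(F,l \right)} = \left(\left(F l l + F\right) - 1\right) l = \left(\left(F l^{2} + F\right) - 1\right) l = \left(\left(F + F l^{2}\right) - 1\right) l = \left(-1 + F + F l^{2}\right) l = l \left(-1 + F + F l^{2}\right)$)
$6 + Z{\left(-4,E{\left(-5,1 \right)} \right)} \left(-14\right) = 6 + 3 \left(-1 - 4 - 4 \cdot 3^{2}\right) \left(-14\right) = 6 + 3 \left(-1 - 4 - 36\right) \left(-14\right) = 6 + 3 \left(-41\right) \left(-14\right) = 6 - -1722 = 6 + 1722 = 1728$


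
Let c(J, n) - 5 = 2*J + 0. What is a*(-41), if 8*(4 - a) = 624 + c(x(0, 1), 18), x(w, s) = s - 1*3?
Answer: 24313/8 ≈ 3039.1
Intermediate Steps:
x(w, s) = -3 + s (x(w, s) = s - 3 = -3 + s)
c(J, n) = 5 + 2*J (c(J, n) = 5 + (2*J + 0) = 5 + 2*J)
a = -593/8 (a = 4 - (624 + (5 + 2*(-3 + 1)))/8 = 4 - (624 + (5 + 2*(-2)))/8 = 4 - (624 + (5 - 4))/8 = 4 - (624 + 1)/8 = 4 - ⅛*625 = 4 - 625/8 = -593/8 ≈ -74.125)
a*(-41) = -593/8*(-41) = 24313/8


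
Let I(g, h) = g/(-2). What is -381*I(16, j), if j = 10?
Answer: 3048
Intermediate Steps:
I(g, h) = -g/2 (I(g, h) = g*(-½) = -g/2)
-381*I(16, j) = -(-381)*16/2 = -381*(-8) = 3048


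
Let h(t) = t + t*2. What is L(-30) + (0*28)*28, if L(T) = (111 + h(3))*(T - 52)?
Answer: -9840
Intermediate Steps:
h(t) = 3*t (h(t) = t + 2*t = 3*t)
L(T) = -6240 + 120*T (L(T) = (111 + 3*3)*(T - 52) = (111 + 9)*(-52 + T) = 120*(-52 + T) = -6240 + 120*T)
L(-30) + (0*28)*28 = (-6240 + 120*(-30)) + (0*28)*28 = (-6240 - 3600) + 0*28 = -9840 + 0 = -9840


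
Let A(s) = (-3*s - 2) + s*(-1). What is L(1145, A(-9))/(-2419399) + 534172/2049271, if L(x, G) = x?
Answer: 1290028787333/4958004208129 ≈ 0.26019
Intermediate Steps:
A(s) = -2 - 4*s (A(s) = (-2 - 3*s) - s = -2 - 4*s)
L(1145, A(-9))/(-2419399) + 534172/2049271 = 1145/(-2419399) + 534172/2049271 = 1145*(-1/2419399) + 534172*(1/2049271) = -1145/2419399 + 534172/2049271 = 1290028787333/4958004208129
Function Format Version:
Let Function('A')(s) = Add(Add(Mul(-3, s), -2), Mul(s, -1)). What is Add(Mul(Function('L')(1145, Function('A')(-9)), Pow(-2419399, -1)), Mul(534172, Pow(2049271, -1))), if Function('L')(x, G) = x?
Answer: Rational(1290028787333, 4958004208129) ≈ 0.26019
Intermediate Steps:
Function('A')(s) = Add(-2, Mul(-4, s)) (Function('A')(s) = Add(Add(-2, Mul(-3, s)), Mul(-1, s)) = Add(-2, Mul(-4, s)))
Add(Mul(Function('L')(1145, Function('A')(-9)), Pow(-2419399, -1)), Mul(534172, Pow(2049271, -1))) = Add(Mul(1145, Pow(-2419399, -1)), Mul(534172, Pow(2049271, -1))) = Add(Mul(1145, Rational(-1, 2419399)), Mul(534172, Rational(1, 2049271))) = Add(Rational(-1145, 2419399), Rational(534172, 2049271)) = Rational(1290028787333, 4958004208129)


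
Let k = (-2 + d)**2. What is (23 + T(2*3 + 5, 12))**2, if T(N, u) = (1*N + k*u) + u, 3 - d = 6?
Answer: 119716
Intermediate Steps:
d = -3 (d = 3 - 1*6 = 3 - 6 = -3)
k = 25 (k = (-2 - 3)**2 = (-5)**2 = 25)
T(N, u) = N + 26*u (T(N, u) = (1*N + 25*u) + u = (N + 25*u) + u = N + 26*u)
(23 + T(2*3 + 5, 12))**2 = (23 + ((2*3 + 5) + 26*12))**2 = (23 + ((6 + 5) + 312))**2 = (23 + (11 + 312))**2 = (23 + 323)**2 = 346**2 = 119716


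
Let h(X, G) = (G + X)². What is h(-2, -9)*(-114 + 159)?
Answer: 5445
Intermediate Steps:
h(-2, -9)*(-114 + 159) = (-9 - 2)²*(-114 + 159) = (-11)²*45 = 121*45 = 5445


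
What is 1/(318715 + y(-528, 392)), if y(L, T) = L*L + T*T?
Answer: 1/751163 ≈ 1.3313e-6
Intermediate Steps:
y(L, T) = L² + T²
1/(318715 + y(-528, 392)) = 1/(318715 + ((-528)² + 392²)) = 1/(318715 + (278784 + 153664)) = 1/(318715 + 432448) = 1/751163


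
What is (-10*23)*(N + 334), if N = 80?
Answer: -95220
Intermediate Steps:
(-10*23)*(N + 334) = (-10*23)*(80 + 334) = -230*414 = -95220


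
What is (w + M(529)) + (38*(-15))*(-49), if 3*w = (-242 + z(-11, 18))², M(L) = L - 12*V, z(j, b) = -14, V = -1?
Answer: 150949/3 ≈ 50316.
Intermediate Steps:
M(L) = 12 + L (M(L) = L - 12*(-1) = L + 12 = 12 + L)
w = 65536/3 (w = (-242 - 14)²/3 = (⅓)*(-256)² = (⅓)*65536 = 65536/3 ≈ 21845.)
(w + M(529)) + (38*(-15))*(-49) = (65536/3 + (12 + 529)) + (38*(-15))*(-49) = (65536/3 + 541) - 570*(-49) = 67159/3 + 27930 = 150949/3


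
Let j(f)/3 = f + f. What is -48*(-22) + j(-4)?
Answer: 1032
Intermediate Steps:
j(f) = 6*f (j(f) = 3*(f + f) = 3*(2*f) = 6*f)
-48*(-22) + j(-4) = -48*(-22) + 6*(-4) = 1056 - 24 = 1032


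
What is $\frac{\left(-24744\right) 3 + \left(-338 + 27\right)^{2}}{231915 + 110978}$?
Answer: $\frac{22489}{342893} \approx 0.065586$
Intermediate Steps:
$\frac{\left(-24744\right) 3 + \left(-338 + 27\right)^{2}}{231915 + 110978} = \frac{-74232 + \left(-311\right)^{2}}{342893} = \left(-74232 + 96721\right) \frac{1}{342893} = 22489 \cdot \frac{1}{342893} = \frac{22489}{342893}$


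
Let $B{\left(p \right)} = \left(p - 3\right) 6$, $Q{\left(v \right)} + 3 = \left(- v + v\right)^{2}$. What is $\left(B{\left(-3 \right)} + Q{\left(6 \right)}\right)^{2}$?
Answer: $1521$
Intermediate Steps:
$Q{\left(v \right)} = -3$ ($Q{\left(v \right)} = -3 + \left(- v + v\right)^{2} = -3 + 0^{2} = -3 + 0 = -3$)
$B{\left(p \right)} = -18 + 6 p$ ($B{\left(p \right)} = \left(-3 + p\right) 6 = -18 + 6 p$)
$\left(B{\left(-3 \right)} + Q{\left(6 \right)}\right)^{2} = \left(\left(-18 + 6 \left(-3\right)\right) - 3\right)^{2} = \left(\left(-18 - 18\right) - 3\right)^{2} = \left(-36 - 3\right)^{2} = \left(-39\right)^{2} = 1521$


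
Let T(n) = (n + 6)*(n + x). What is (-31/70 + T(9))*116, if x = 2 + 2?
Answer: 789902/35 ≈ 22569.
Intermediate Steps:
x = 4
T(n) = (4 + n)*(6 + n) (T(n) = (n + 6)*(n + 4) = (6 + n)*(4 + n) = (4 + n)*(6 + n))
(-31/70 + T(9))*116 = (-31/70 + (24 + 9² + 10*9))*116 = (-31*1/70 + (24 + 81 + 90))*116 = (-31/70 + 195)*116 = (13619/70)*116 = 789902/35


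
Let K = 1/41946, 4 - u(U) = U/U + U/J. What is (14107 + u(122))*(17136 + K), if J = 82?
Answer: 415781422954993/1719786 ≈ 2.4176e+8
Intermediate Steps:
u(U) = 3 - U/82 (u(U) = 4 - (U/U + U/82) = 4 - (1 + U*(1/82)) = 4 - (1 + U/82) = 4 + (-1 - U/82) = 3 - U/82)
K = 1/41946 ≈ 2.3840e-5
(14107 + u(122))*(17136 + K) = (14107 + (3 - 1/82*122))*(17136 + 1/41946) = (14107 + (3 - 61/41))*(718786657/41946) = (14107 + 62/41)*(718786657/41946) = (578449/41)*(718786657/41946) = 415781422954993/1719786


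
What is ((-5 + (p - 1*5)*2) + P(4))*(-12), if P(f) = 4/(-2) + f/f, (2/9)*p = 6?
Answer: -456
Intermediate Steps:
p = 27 (p = (9/2)*6 = 27)
P(f) = -1 (P(f) = 4*(-½) + 1 = -2 + 1 = -1)
((-5 + (p - 1*5)*2) + P(4))*(-12) = ((-5 + (27 - 1*5)*2) - 1)*(-12) = ((-5 + (27 - 5)*2) - 1)*(-12) = ((-5 + 22*2) - 1)*(-12) = ((-5 + 44) - 1)*(-12) = (39 - 1)*(-12) = 38*(-12) = -456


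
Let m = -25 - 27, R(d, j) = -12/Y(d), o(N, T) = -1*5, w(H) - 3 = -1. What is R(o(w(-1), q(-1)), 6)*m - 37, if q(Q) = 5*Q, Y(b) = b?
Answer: -809/5 ≈ -161.80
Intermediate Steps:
w(H) = 2 (w(H) = 3 - 1 = 2)
o(N, T) = -5
R(d, j) = -12/d
m = -52
R(o(w(-1), q(-1)), 6)*m - 37 = -12/(-5)*(-52) - 37 = -12*(-⅕)*(-52) - 37 = (12/5)*(-52) - 37 = -624/5 - 37 = -809/5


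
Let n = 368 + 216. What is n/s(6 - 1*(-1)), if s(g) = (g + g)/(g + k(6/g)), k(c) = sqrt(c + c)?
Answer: 292 + 584*sqrt(21)/49 ≈ 346.62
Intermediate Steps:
k(c) = sqrt(2)*sqrt(c) (k(c) = sqrt(2*c) = sqrt(2)*sqrt(c))
n = 584
s(g) = 2*g/(g + 2*sqrt(3)*sqrt(1/g)) (s(g) = (g + g)/(g + sqrt(2)*sqrt(6/g)) = (2*g)/(g + sqrt(2)*(sqrt(6)*sqrt(1/g))) = (2*g)/(g + 2*sqrt(3)*sqrt(1/g)) = 2*g/(g + 2*sqrt(3)*sqrt(1/g)))
n/s(6 - 1*(-1)) = 584/((2*(6 - 1*(-1))/((6 - 1*(-1)) + 2*sqrt(3)*sqrt(1/(6 - 1*(-1)))))) = 584/((2*(6 + 1)/((6 + 1) + 2*sqrt(3)*sqrt(1/(6 + 1))))) = 584/((2*7/(7 + 2*sqrt(3)*sqrt(1/7)))) = 584/((2*7/(7 + 2*sqrt(3)*(sqrt(7)/7)))) = 584/((2*7/(7 + 2*sqrt(21)/7))) = 584/((14/(7 + 2*sqrt(21)/7))) = 584*(1/2 + sqrt(21)/49) = 292 + 584*sqrt(21)/49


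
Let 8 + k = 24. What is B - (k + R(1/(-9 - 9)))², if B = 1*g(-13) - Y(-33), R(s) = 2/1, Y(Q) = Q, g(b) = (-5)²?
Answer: -266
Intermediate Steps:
k = 16 (k = -8 + 24 = 16)
g(b) = 25
R(s) = 2 (R(s) = 2*1 = 2)
B = 58 (B = 1*25 - 1*(-33) = 25 + 33 = 58)
B - (k + R(1/(-9 - 9)))² = 58 - (16 + 2)² = 58 - 1*18² = 58 - 1*324 = 58 - 324 = -266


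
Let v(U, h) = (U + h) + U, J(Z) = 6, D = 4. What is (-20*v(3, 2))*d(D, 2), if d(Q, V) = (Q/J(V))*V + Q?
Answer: -2560/3 ≈ -853.33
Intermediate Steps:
v(U, h) = h + 2*U
d(Q, V) = Q + Q*V/6 (d(Q, V) = (Q/6)*V + Q = Q*V/6 + Q = Q + Q*V/6)
(-20*v(3, 2))*d(D, 2) = (-20*(2 + 2*3))*((⅙)*4*(6 + 2)) = (-20*(2 + 6))*((⅙)*4*8) = -20*8*(16/3) = -160*16/3 = -2560/3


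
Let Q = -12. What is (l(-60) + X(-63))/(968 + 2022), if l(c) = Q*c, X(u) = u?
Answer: 657/2990 ≈ 0.21973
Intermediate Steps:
l(c) = -12*c
(l(-60) + X(-63))/(968 + 2022) = (-12*(-60) - 63)/(968 + 2022) = (720 - 63)/2990 = 657*(1/2990) = 657/2990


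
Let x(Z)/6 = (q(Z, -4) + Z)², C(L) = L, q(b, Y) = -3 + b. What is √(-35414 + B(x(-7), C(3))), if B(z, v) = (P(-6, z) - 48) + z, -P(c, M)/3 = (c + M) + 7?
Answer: I*√38933 ≈ 197.31*I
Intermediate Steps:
x(Z) = 6*(-3 + 2*Z)² (x(Z) = 6*((-3 + Z) + Z)² = 6*(-3 + 2*Z)²)
P(c, M) = -21 - 3*M - 3*c (P(c, M) = -3*((c + M) + 7) = -3*((M + c) + 7) = -3*(7 + M + c) = -21 - 3*M - 3*c)
B(z, v) = -51 - 2*z (B(z, v) = ((-21 - 3*z - 3*(-6)) - 48) + z = ((-21 - 3*z + 18) - 48) + z = ((-3 - 3*z) - 48) + z = (-51 - 3*z) + z = -51 - 2*z)
√(-35414 + B(x(-7), C(3))) = √(-35414 + (-51 - 12*(-3 + 2*(-7))²)) = √(-35414 + (-51 - 12*(-3 - 14)²)) = √(-35414 + (-51 - 12*(-17)²)) = √(-35414 + (-51 - 12*289)) = √(-35414 + (-51 - 2*1734)) = √(-35414 + (-51 - 3468)) = √(-35414 - 3519) = √(-38933) = I*√38933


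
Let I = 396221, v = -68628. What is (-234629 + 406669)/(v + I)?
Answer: 172040/327593 ≈ 0.52516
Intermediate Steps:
(-234629 + 406669)/(v + I) = (-234629 + 406669)/(-68628 + 396221) = 172040/327593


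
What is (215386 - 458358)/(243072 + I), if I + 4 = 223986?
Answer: -121486/233527 ≈ -0.52022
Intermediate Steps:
I = 223982 (I = -4 + 223986 = 223982)
(215386 - 458358)/(243072 + I) = (215386 - 458358)/(243072 + 223982) = -242972/467054 = -242972*1/467054 = -121486/233527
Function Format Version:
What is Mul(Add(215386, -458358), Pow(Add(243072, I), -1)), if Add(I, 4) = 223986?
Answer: Rational(-121486, 233527) ≈ -0.52022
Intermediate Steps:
I = 223982 (I = Add(-4, 223986) = 223982)
Mul(Add(215386, -458358), Pow(Add(243072, I), -1)) = Mul(Add(215386, -458358), Pow(Add(243072, 223982), -1)) = Mul(-242972, Pow(467054, -1)) = Mul(-242972, Rational(1, 467054)) = Rational(-121486, 233527)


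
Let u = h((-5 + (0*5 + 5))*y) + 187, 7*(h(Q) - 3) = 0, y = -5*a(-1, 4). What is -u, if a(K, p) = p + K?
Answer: -190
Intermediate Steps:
a(K, p) = K + p
y = -15 (y = -5*(-1 + 4) = -5*3 = -15)
h(Q) = 3 (h(Q) = 3 + (1/7)*0 = 3 + 0 = 3)
u = 190 (u = 3 + 187 = 190)
-u = -1*190 = -190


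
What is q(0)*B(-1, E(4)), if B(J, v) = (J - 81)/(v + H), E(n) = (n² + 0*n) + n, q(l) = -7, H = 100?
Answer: 287/60 ≈ 4.7833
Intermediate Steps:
E(n) = n + n² (E(n) = (n² + 0) + n = n² + n = n + n²)
B(J, v) = (-81 + J)/(100 + v) (B(J, v) = (J - 81)/(v + 100) = (-81 + J)/(100 + v))
q(0)*B(-1, E(4)) = -7*(-81 - 1)/(100 + 4*(1 + 4)) = -7*(-82)/(100 + 4*5) = -7*(-82)/(100 + 20) = -7*(-82)/120 = -7*(-41/60) = 287/60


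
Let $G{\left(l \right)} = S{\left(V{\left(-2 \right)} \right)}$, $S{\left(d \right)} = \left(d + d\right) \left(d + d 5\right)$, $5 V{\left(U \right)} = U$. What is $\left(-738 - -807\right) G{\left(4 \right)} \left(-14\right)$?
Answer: $- \frac{46368}{25} \approx -1854.7$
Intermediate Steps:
$V{\left(U \right)} = \frac{U}{5}$
$S{\left(d \right)} = 12 d^{2}$ ($S{\left(d \right)} = 2 d \left(d + 5 d\right) = 2 d 6 d = 12 d^{2}$)
$G{\left(l \right)} = \frac{48}{25}$ ($G{\left(l \right)} = 12 \left(\frac{1}{5} \left(-2\right)\right)^{2} = 12 \left(- \frac{2}{5}\right)^{2} = 12 \cdot \frac{4}{25} = \frac{48}{25}$)
$\left(-738 - -807\right) G{\left(4 \right)} \left(-14\right) = \left(-738 - -807\right) \frac{48}{25} \left(-14\right) = \left(-738 + 807\right) \left(- \frac{672}{25}\right) = 69 \left(- \frac{672}{25}\right) = - \frac{46368}{25}$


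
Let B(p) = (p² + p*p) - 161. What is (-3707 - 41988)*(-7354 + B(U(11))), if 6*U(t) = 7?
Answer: 6178923595/18 ≈ 3.4327e+8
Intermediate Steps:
U(t) = 7/6 (U(t) = (⅙)*7 = 7/6)
B(p) = -161 + 2*p² (B(p) = (p² + p²) - 161 = 2*p² - 161 = -161 + 2*p²)
(-3707 - 41988)*(-7354 + B(U(11))) = (-3707 - 41988)*(-7354 + (-161 + 2*(7/6)²)) = -45695*(-7354 + (-161 + 2*(49/36))) = -45695*(-7354 + (-161 + 49/18)) = -45695*(-7354 - 2849/18) = -45695*(-135221/18) = 6178923595/18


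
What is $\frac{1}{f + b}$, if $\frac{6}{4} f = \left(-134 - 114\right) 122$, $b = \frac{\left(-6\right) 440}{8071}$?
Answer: $- \frac{24213}{488400272} \approx -4.9576 \cdot 10^{-5}$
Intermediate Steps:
$b = - \frac{2640}{8071}$ ($b = \left(-2640\right) \frac{1}{8071} = - \frac{2640}{8071} \approx -0.3271$)
$f = - \frac{60512}{3}$ ($f = \frac{2 \left(-134 - 114\right) 122}{3} = \frac{2 \left(\left(-248\right) 122\right)}{3} = \frac{2}{3} \left(-30256\right) = - \frac{60512}{3} \approx -20171.0$)
$\frac{1}{f + b} = \frac{1}{- \frac{60512}{3} - \frac{2640}{8071}} = \frac{1}{- \frac{488400272}{24213}} = - \frac{24213}{488400272}$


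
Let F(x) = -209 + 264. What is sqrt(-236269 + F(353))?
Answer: 3*I*sqrt(26246) ≈ 486.02*I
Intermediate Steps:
F(x) = 55
sqrt(-236269 + F(353)) = sqrt(-236269 + 55) = sqrt(-236214) = 3*I*sqrt(26246)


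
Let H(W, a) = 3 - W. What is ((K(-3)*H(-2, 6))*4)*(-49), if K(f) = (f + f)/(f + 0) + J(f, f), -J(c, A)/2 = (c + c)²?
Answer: 68600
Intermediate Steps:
J(c, A) = -8*c² (J(c, A) = -2*(c + c)² = -2*4*c² = -8*c²)
K(f) = 2 - 8*f² (K(f) = (f + f)/(f + 0) - 8*f² = (2*f)/f - 8*f² = 2 - 8*f²)
((K(-3)*H(-2, 6))*4)*(-49) = (((2 - 8*(-3)²)*(3 - 1*(-2)))*4)*(-49) = (((2 - 8*9)*(3 + 2))*4)*(-49) = (((2 - 72)*5)*4)*(-49) = (-70*5*4)*(-49) = -350*4*(-49) = -1400*(-49) = 68600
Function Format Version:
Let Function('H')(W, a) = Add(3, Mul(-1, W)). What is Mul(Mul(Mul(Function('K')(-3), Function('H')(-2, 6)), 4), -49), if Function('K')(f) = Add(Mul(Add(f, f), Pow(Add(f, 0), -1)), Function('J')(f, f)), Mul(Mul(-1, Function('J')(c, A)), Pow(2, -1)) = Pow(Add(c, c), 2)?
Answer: 68600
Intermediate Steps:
Function('J')(c, A) = Mul(-8, Pow(c, 2)) (Function('J')(c, A) = Mul(-2, Pow(Add(c, c), 2)) = Mul(-2, Pow(Mul(2, c), 2)) = Mul(-2, Mul(4, Pow(c, 2))) = Mul(-8, Pow(c, 2)))
Function('K')(f) = Add(2, Mul(-8, Pow(f, 2))) (Function('K')(f) = Add(Mul(Add(f, f), Pow(Add(f, 0), -1)), Mul(-8, Pow(f, 2))) = Add(Mul(Mul(2, f), Pow(f, -1)), Mul(-8, Pow(f, 2))) = Add(2, Mul(-8, Pow(f, 2))))
Mul(Mul(Mul(Function('K')(-3), Function('H')(-2, 6)), 4), -49) = Mul(Mul(Mul(Add(2, Mul(-8, Pow(-3, 2))), Add(3, Mul(-1, -2))), 4), -49) = Mul(Mul(Mul(Add(2, Mul(-8, 9)), Add(3, 2)), 4), -49) = Mul(Mul(Mul(Add(2, -72), 5), 4), -49) = Mul(Mul(Mul(-70, 5), 4), -49) = Mul(Mul(-350, 4), -49) = Mul(-1400, -49) = 68600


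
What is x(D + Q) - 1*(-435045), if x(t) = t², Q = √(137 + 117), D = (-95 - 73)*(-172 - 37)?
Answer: 1233287843 + 70224*√254 ≈ 1.2344e+9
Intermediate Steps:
D = 35112 (D = -168*(-209) = 35112)
Q = √254 ≈ 15.937
x(D + Q) - 1*(-435045) = (35112 + √254)² - 1*(-435045) = (35112 + √254)² + 435045 = 435045 + (35112 + √254)²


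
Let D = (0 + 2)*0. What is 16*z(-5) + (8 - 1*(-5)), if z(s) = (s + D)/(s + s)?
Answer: 21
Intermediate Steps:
D = 0 (D = 2*0 = 0)
z(s) = ½ (z(s) = (s + 0)/(s + s) = s/((2*s)) = s*(1/(2*s)) = ½)
16*z(-5) + (8 - 1*(-5)) = 16*(½) + (8 - 1*(-5)) = 8 + (8 + 5) = 8 + 13 = 21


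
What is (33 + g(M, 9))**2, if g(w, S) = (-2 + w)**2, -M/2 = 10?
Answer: 267289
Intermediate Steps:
M = -20 (M = -2*10 = -20)
(33 + g(M, 9))**2 = (33 + (-2 - 20)**2)**2 = (33 + (-22)**2)**2 = (33 + 484)**2 = 517**2 = 267289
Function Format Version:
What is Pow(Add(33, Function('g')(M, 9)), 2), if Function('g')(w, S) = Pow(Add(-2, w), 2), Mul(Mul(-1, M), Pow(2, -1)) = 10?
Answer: 267289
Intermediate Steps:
M = -20 (M = Mul(-2, 10) = -20)
Pow(Add(33, Function('g')(M, 9)), 2) = Pow(Add(33, Pow(Add(-2, -20), 2)), 2) = Pow(Add(33, Pow(-22, 2)), 2) = Pow(Add(33, 484), 2) = Pow(517, 2) = 267289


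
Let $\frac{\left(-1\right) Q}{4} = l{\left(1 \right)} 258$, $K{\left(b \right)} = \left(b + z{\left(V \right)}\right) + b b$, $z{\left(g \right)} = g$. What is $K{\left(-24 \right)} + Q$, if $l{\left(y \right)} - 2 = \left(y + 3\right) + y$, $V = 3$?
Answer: $-6669$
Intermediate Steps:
$l{\left(y \right)} = 5 + 2 y$ ($l{\left(y \right)} = 2 + \left(\left(y + 3\right) + y\right) = 2 + \left(\left(3 + y\right) + y\right) = 2 + \left(3 + 2 y\right) = 5 + 2 y$)
$K{\left(b \right)} = 3 + b + b^{2}$ ($K{\left(b \right)} = \left(b + 3\right) + b b = \left(3 + b\right) + b^{2} = 3 + b + b^{2}$)
$Q = -7224$ ($Q = - 4 \left(5 + 2 \cdot 1\right) 258 = - 4 \left(5 + 2\right) 258 = - 4 \cdot 7 \cdot 258 = \left(-4\right) 1806 = -7224$)
$K{\left(-24 \right)} + Q = \left(3 - 24 + \left(-24\right)^{2}\right) - 7224 = \left(3 - 24 + 576\right) - 7224 = 555 - 7224 = -6669$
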